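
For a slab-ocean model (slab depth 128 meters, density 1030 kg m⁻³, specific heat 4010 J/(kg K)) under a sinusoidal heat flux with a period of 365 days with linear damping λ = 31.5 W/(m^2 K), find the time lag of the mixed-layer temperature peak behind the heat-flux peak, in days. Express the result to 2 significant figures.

74 days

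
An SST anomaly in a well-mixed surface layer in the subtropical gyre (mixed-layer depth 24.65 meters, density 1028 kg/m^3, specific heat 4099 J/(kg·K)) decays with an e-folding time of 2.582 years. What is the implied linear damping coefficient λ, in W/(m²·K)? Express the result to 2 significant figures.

Areal heat capacity C = ρ c_p D = 1028 × 4099 × 24.65 = 1.04×10^8 J/(m^2 K).
τ = 2.582 years = 8.15×10^7 s.
λ = C / τ = 1.04×10^8 / 8.15×10^7 = 1.27 W/(m²·K).

1.3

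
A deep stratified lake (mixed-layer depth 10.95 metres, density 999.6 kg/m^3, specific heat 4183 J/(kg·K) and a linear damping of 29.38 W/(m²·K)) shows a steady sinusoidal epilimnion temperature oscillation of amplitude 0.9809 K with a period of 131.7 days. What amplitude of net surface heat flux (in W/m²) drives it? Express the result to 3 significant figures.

Areal heat capacity C = ρ c_p D = 999.6 × 4183 × 10.95 = 4.58×10^7 J/(m²·K).
ω = 2π / 1.14×10^7 s = 5.52×10^-7 s⁻¹.
√((Cω)² + λ²) = √((25.3)² + 29.38²) = 38.8 W/(m²·K).
F₀ = A × √((Cω)²+λ²) = 0.9809 × 38.8 = 38.0 W/m².

38.0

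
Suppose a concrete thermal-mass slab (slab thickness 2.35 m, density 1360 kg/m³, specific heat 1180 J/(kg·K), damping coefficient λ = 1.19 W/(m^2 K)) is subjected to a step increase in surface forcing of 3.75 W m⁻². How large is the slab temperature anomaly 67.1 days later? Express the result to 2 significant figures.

Areal heat capacity C = ρ c_p D = 1360 × 1180 × 2.35 = 3.77×10^6 J m⁻² K⁻¹.
τ = C / λ = 3.77×10^6 / 1.19 = 3.17×10^6 s.
Equilibrium anomaly ΔT_eq = F / λ = 3.75 / 1.19 = 3.15 K.
t = 67.1 days = 5.80×10^6 s, so t/τ = 1.83.
ΔT(t) = ΔT_eq (1 − e^(−t/τ)) = 3.15 × (1 − e^−1.83) = 2.65 K.

2.6 K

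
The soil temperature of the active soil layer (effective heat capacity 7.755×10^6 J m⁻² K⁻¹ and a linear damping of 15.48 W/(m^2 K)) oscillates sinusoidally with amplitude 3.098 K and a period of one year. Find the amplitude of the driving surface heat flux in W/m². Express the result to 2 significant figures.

48

Areal heat capacity C = 7.755×10^6 J m⁻² K⁻¹ (given).
ω = 2π / 3.15×10^7 s = 1.99×10^-7 s⁻¹.
√((Cω)² + λ²) = √((1.55)² + 15.48²) = 15.6 W/(m²·K).
F₀ = A × √((Cω)²+λ²) = 3.098 × 15.6 = 48.2 W/m².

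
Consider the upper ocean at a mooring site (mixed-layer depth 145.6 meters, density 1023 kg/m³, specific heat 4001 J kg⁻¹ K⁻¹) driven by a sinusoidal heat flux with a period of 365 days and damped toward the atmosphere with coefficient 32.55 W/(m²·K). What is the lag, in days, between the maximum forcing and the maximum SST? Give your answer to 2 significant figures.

76 days

Areal heat capacity C = ρ c_p D = 1023 × 4001 × 145.6 = 5.96×10^8 J m⁻² K⁻¹.
ω = 2π / 3.15×10^7 s = 1.99×10^-7 s⁻¹.
Phase lag φ = arctan(Cω/λ) = arctan(119/32.55) = 1.30 rad.
Time lag = φ / ω = 1.30 / 1.99×10^-7 = 6.54×10^6 s = 75.7 days.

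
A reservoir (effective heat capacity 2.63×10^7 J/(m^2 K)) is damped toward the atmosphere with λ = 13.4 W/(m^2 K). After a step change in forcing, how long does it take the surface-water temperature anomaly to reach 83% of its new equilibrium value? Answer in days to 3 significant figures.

40.3 days

Areal heat capacity C = 2.63×10^7 J/(m^2 K) (given).
τ = C / λ = 2.63×10^7 / 13.4 = 1.96×10^6 s.
Fraction reached: 1 − e^(−t/τ) = 0.83 ⇒ t = −τ ln(1 − 0.83) = τ × 1.77.
t = 3.48×10^6 s = 40.3 days.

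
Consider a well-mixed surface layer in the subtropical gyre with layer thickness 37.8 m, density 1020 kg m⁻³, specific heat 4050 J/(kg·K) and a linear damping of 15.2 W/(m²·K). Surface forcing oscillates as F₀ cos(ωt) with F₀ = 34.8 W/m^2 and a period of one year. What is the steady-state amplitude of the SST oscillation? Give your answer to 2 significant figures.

1.0 K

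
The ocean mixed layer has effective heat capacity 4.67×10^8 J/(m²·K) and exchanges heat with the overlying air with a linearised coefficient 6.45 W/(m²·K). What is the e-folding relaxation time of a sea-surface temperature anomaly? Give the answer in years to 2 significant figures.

2.3 years

Areal heat capacity C = 4.67×10^8 J/(m²·K) (given).
Relaxation time τ = C / λ = 4.67×10^8 / 6.45 = 7.24×10^7 s.
In years: 7.24×10^7 s / (3.156×10^7 s/year) = 2.29 years.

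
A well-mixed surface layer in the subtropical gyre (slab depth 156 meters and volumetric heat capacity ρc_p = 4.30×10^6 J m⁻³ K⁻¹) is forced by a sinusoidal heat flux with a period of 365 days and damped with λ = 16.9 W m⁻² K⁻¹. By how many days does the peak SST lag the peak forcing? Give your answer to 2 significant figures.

Areal heat capacity C = ρc_p × D = 4.30×10^6 × 156 = 6.71×10^8 J/(m^2 K).
ω = 2π / 3.15×10^7 s = 1.99×10^-7 s⁻¹.
Phase lag φ = arctan(Cω/λ) = arctan(134/16.9) = 1.45 rad.
Time lag = φ / ω = 1.45 / 1.99×10^-7 = 7.25×10^6 s = 83.9 days.

84 days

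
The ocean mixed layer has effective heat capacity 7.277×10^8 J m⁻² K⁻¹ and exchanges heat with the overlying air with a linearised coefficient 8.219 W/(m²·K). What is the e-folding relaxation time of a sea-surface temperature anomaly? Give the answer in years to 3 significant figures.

Areal heat capacity C = 7.277×10^8 J m⁻² K⁻¹ (given).
Relaxation time τ = C / λ = 7.28×10^8 / 8.219 = 8.85×10^7 s.
In years: 8.85×10^7 s / (3.156×10^7 s/year) = 2.81 years.

2.81 years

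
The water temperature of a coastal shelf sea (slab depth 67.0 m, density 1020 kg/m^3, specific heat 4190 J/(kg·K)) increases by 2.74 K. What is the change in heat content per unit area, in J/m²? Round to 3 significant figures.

7.85×10^8

Areal heat capacity C = ρ c_p D = 1020 × 4190 × 67.0 = 2.86×10^8 J/(m^2 K).
ΔQ = C ΔT = 2.86×10^8 × 2.74 = 7.85×10^8 J/m².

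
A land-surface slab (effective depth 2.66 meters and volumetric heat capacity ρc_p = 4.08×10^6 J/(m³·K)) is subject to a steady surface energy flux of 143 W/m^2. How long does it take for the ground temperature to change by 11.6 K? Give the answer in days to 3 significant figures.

10.2 days

Areal heat capacity C = ρc_p × D = 4.08×10^6 × 2.66 = 1.09×10^7 J m⁻² K⁻¹.
Time required: Δt = C ΔT / F = 1.09×10^7 × 11.6 / 143 = 8.80×10^5 s.
In days: 8.80×10^5 s / (86400 s/day) = 10.2 days.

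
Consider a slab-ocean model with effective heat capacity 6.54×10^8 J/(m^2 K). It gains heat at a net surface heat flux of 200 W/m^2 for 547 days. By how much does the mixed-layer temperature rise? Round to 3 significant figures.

14.5 K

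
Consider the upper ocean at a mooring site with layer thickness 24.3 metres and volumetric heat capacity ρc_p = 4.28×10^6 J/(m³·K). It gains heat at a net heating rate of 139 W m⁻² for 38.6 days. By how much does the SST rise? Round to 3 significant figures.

4.46 K

Areal heat capacity C = ρc_p × D = 4.28×10^6 × 24.3 = 1.04×10^8 J/(m²·K).
Net heat input Q = F Δt = 139 × (38.6 days × 86400 s/day) = 4.64×10^8 J/m².
ΔT = Q / C = 4.64×10^8 / 1.04×10^8 = 4.46 K.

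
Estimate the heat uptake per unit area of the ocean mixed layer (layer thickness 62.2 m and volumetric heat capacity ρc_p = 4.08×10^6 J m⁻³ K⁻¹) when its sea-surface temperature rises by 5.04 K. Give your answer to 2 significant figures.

1.3×10^9

Areal heat capacity C = ρc_p × D = 4.08×10^6 × 62.2 = 2.54×10^8 J m⁻² K⁻¹.
ΔQ = C ΔT = 2.54×10^8 × 5.04 = 1.28×10^9 J/m².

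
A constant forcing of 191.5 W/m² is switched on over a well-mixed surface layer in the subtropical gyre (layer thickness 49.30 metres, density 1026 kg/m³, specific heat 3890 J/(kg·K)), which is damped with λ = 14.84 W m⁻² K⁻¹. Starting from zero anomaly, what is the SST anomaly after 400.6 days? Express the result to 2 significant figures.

Areal heat capacity C = ρ c_p D = 1026 × 3890 × 49.30 = 1.97×10^8 J/(m^2 K).
τ = C / λ = 1.97×10^8 / 14.84 = 1.33×10^7 s.
Equilibrium anomaly ΔT_eq = F / λ = 191.5 / 14.84 = 12.9 K.
t = 400.6 days = 3.46×10^7 s, so t/τ = 2.61.
ΔT(t) = ΔT_eq (1 − e^(−t/τ)) = 12.9 × (1 − e^−2.61) = 12.0 K.

12 K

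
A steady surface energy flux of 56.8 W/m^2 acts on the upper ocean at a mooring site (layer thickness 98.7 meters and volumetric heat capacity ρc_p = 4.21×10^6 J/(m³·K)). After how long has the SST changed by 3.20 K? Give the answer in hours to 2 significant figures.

Areal heat capacity C = ρc_p × D = 4.21×10^6 × 98.7 = 4.16×10^8 J/(m^2 K).
Time required: Δt = C ΔT / F = 4.16×10^8 × 3.20 / 56.8 = 2.34×10^7 s.
In hours: 2.34×10^7 s / (3600 s/hour) = 6500 hours.

6500 hours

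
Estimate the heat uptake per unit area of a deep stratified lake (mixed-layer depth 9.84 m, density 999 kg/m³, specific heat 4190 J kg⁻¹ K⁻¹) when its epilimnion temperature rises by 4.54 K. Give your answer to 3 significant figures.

1.87×10^8

Areal heat capacity C = ρ c_p D = 999 × 4190 × 9.84 = 4.12×10^7 J/(m^2 K).
ΔQ = C ΔT = 4.12×10^7 × 4.54 = 1.87×10^8 J/m².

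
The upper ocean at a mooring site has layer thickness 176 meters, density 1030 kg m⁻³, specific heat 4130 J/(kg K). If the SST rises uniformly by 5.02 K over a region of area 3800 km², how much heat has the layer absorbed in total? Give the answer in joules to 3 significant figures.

Areal heat capacity C = ρ c_p D = 1030 × 4130 × 176 = 7.49×10^8 J m⁻² K⁻¹.
Heat per unit area: q = C ΔT = 7.49×10^8 × 5.02 = 3.76×10^9 J/m².
Total heat: Q = q × A = 3.76×10^9 × (3800 × 10⁶ m²) = 1.43×10^19 J.

1.43×10^19 J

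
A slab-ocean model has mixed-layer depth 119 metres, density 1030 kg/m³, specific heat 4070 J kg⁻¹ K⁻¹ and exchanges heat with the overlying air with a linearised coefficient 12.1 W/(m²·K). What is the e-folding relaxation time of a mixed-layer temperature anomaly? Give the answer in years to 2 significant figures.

Areal heat capacity C = ρ c_p D = 1030 × 4070 × 119 = 4.99×10^8 J/(m^2 K).
Relaxation time τ = C / λ = 4.99×10^8 / 12.1 = 4.12×10^7 s.
In years: 4.12×10^7 s / (3.156×10^7 s/year) = 1.31 years.

1.3 years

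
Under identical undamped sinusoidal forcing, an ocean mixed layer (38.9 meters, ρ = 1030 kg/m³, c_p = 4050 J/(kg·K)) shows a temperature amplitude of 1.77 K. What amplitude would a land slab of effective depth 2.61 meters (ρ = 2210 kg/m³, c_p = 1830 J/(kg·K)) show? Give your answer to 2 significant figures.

27 K

C_ocean = 1.62×10^8 J/(m²·K); C_land = 1.06×10^7 J/(m²·K).
A ∝ 1/C ⇒ A_land = A_ocean × C_ocean/C_land = 1.77 × 15.4 = 27.2 K.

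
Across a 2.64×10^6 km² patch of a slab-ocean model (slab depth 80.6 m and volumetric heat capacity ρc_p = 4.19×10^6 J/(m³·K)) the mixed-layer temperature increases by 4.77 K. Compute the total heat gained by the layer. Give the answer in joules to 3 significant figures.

4.25×10^21 J

Areal heat capacity C = ρc_p × D = 4.19×10^6 × 80.6 = 3.38×10^8 J/(m²·K).
Heat per unit area: q = C ΔT = 3.38×10^8 × 4.77 = 1.61×10^9 J/m².
Total heat: Q = q × A = 1.61×10^9 × (2.64×10^6 × 10⁶ m²) = 4.25×10^21 J.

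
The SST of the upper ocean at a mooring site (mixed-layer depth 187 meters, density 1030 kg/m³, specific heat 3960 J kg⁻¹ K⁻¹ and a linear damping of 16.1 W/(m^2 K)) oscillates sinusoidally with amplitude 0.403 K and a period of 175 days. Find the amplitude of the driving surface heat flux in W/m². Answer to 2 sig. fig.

130

Areal heat capacity C = ρ c_p D = 1030 × 3960 × 187 = 7.63×10^8 J/(m^2 K).
ω = 2π / 1.51×10^7 s = 4.16×10^-7 s⁻¹.
√((Cω)² + λ²) = √((317)² + 16.1²) = 317 W/(m²·K).
F₀ = A × √((Cω)²+λ²) = 0.403 × 317 = 128 W/m².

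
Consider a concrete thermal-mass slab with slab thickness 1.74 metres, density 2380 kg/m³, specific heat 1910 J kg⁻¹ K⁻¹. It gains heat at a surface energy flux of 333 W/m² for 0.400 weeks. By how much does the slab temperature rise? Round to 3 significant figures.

10.2 K

Areal heat capacity C = ρ c_p D = 2380 × 1910 × 1.74 = 7.91×10^6 J/(m^2 K).
Net heat input Q = F Δt = 333 × (0.400 weeks × 6.048×10^5 s/week) = 8.06×10^7 J/m².
ΔT = Q / C = 8.06×10^7 / 7.91×10^6 = 10.2 K.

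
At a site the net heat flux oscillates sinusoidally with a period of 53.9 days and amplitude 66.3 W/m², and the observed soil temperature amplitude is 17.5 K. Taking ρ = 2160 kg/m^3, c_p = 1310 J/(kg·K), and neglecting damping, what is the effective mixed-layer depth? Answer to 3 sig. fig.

0.992 m

ω = 2π / 4.66×10^6 s = 1.35×10^-6 s⁻¹.
Required C = F₀ / (A ω) = 66.3 / (17.5 × 1.35×10^-6) = 2.81×10^6 J/(m²·K).
D = C / (ρ c_p) = 2.81×10^6 / (2160 × 1310) = 0.992 m.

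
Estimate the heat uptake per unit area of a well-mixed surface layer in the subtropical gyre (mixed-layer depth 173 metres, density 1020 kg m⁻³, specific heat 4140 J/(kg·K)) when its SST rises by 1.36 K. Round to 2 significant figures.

9.9×10^8

Areal heat capacity C = ρ c_p D = 1020 × 4140 × 173 = 7.31×10^8 J m⁻² K⁻¹.
ΔQ = C ΔT = 7.31×10^8 × 1.36 = 9.94×10^8 J/m².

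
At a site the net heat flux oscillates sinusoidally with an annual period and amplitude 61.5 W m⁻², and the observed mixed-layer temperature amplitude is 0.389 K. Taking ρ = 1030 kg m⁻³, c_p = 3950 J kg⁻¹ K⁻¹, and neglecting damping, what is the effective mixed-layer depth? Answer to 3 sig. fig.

195 m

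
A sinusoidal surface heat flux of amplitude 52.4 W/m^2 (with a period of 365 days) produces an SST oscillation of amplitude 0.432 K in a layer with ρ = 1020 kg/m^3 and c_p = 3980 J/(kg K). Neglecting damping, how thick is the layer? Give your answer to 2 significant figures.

150 m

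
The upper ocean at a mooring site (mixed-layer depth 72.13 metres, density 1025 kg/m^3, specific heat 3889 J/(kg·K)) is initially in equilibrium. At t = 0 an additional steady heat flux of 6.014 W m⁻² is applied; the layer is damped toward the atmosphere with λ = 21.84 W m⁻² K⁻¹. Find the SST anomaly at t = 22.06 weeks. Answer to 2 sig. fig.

0.18 K

Areal heat capacity C = ρ c_p D = 1025 × 3889 × 72.13 = 2.88×10^8 J/(m²·K).
τ = C / λ = 2.88×10^8 / 21.84 = 1.32×10^7 s.
Equilibrium anomaly ΔT_eq = F / λ = 6.014 / 21.84 = 0.275 K.
t = 22.06 weeks = 1.33×10^7 s, so t/τ = 1.01.
ΔT(t) = ΔT_eq (1 − e^(−t/τ)) = 0.275 × (1 − e^−1.01) = 0.175 K.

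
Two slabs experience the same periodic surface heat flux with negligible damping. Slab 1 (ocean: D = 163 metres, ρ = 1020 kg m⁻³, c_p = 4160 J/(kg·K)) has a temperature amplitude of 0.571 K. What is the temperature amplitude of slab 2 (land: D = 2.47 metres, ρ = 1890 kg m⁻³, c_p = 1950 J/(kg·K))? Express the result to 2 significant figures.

43 K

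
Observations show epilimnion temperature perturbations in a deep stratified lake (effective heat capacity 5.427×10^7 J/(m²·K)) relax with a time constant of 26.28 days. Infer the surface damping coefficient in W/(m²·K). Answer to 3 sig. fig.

23.9

Areal heat capacity C = 5.427×10^7 J/(m²·K) (given).
τ = 26.28 days = 2.27×10^6 s.
λ = C / τ = 5.43×10^7 / 2.27×10^6 = 23.9 W/(m²·K).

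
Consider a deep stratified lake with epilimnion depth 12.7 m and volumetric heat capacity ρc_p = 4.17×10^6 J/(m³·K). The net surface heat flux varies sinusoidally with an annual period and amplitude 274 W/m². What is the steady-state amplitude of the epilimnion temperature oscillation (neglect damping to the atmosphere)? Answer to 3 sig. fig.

26.0 K

Areal heat capacity C = ρc_p × D = 4.17×10^6 × 12.7 = 5.30×10^7 J m⁻² K⁻¹.
Angular frequency ω = 2π / T = 2π / 3.15×10^7 s = 1.99×10^-7 s⁻¹.
Cω = 5.30×10^7 × 1.99×10^-7 = 10.6 W/(m²·K).
Amplitude A = F₀ / (Cω) = 274 / 10.6 = 26.0 K.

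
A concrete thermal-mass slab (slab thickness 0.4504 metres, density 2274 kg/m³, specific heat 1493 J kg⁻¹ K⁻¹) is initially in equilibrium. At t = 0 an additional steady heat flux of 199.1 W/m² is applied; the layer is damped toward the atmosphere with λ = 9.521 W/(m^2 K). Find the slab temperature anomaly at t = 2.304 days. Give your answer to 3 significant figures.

Areal heat capacity C = ρ c_p D = 2274 × 1493 × 0.4504 = 1.53×10^6 J/(m^2 K).
τ = C / λ = 1.53×10^6 / 9.521 = 1.61×10^5 s.
Equilibrium anomaly ΔT_eq = F / λ = 199.1 / 9.521 = 20.9 K.
t = 2.304 days = 1.99×10^5 s, so t/τ = 1.24.
ΔT(t) = ΔT_eq (1 − e^(−t/τ)) = 20.9 × (1 − e^−1.24) = 14.9 K.

14.9 K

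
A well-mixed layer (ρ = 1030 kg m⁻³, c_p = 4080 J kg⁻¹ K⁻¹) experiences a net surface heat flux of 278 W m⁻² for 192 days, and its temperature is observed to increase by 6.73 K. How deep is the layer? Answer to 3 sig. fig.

Heat input Q = F Δt = 278 × 1.66×10^7 s = 4.61×10^9 J/m².
Required areal heat capacity C = Q / ΔT = 6.85×10^8 J/(m²·K).
Depth D = C / (ρ c_p) = 6.85×10^8 / (1030 × 4080) = 163 m.

163 m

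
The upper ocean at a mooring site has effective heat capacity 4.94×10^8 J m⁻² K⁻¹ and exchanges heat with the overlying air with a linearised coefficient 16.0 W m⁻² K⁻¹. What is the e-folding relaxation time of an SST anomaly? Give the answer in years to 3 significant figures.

0.978 years

Areal heat capacity C = 4.94×10^8 J m⁻² K⁻¹ (given).
Relaxation time τ = C / λ = 4.94×10^8 / 16.0 = 3.09×10^7 s.
In years: 3.09×10^7 s / (3.156×10^7 s/year) = 0.978 years.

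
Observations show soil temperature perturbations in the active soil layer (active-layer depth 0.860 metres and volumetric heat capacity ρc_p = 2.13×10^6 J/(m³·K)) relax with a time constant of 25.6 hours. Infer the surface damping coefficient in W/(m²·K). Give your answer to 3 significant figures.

19.9

Areal heat capacity C = ρc_p × D = 2.13×10^6 × 0.860 = 1.83×10^6 J/(m²·K).
τ = 25.6 hours = 92200 s.
λ = C / τ = 1.83×10^6 / 92200 = 19.9 W/(m²·K).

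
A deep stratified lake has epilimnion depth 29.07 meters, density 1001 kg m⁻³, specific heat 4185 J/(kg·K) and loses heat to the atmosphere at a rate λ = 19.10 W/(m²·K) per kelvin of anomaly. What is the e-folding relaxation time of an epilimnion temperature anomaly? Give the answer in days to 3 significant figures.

73.8 days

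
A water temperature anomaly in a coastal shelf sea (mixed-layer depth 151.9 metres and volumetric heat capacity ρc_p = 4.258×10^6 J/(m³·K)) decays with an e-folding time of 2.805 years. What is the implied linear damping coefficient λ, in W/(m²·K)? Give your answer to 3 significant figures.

Areal heat capacity C = ρc_p × D = 4.258×10^6 × 151.9 = 6.47×10^8 J/(m^2 K).
τ = 2.805 years = 8.85×10^7 s.
λ = C / τ = 6.47×10^8 / 8.85×10^7 = 7.31 W/(m²·K).

7.31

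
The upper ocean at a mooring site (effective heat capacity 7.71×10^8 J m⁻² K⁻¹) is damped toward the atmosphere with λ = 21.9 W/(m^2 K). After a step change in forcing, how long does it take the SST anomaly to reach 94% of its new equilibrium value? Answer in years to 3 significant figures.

Areal heat capacity C = 7.71×10^8 J m⁻² K⁻¹ (given).
τ = C / λ = 7.71×10^8 / 21.9 = 3.52×10^7 s.
Fraction reached: 1 − e^(−t/τ) = 0.94 ⇒ t = −τ ln(1 − 0.94) = τ × 2.81.
t = 9.90×10^7 s = 3.14 years.

3.14 years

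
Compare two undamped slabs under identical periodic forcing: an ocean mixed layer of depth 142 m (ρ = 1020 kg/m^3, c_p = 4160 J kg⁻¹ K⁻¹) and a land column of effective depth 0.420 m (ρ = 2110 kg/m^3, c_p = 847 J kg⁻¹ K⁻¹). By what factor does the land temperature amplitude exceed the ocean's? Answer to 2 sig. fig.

C_ocean = 1020 × 4160 × 142 = 6.03×10^8 J/(m²·K).
C_land = 2110 × 847 × 0.420 = 7.51×10^5 J/(m²·K).
Undamped amplitude ∝ 1/C, so A_land/A_ocean = C_ocean/C_land = 803.

800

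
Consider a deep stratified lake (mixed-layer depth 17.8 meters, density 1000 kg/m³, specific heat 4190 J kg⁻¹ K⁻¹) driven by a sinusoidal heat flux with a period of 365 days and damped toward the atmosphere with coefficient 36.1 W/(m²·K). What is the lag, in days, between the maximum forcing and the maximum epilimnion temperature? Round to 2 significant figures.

Areal heat capacity C = ρ c_p D = 1000 × 4190 × 17.8 = 7.46×10^7 J/(m²·K).
ω = 2π / 3.15×10^7 s = 1.99×10^-7 s⁻¹.
Phase lag φ = arctan(Cω/λ) = arctan(14.9/36.1) = 0.390 rad.
Time lag = φ / ω = 0.390 / 1.99×10^-7 = 1.96×10^6 s = 22.7 days.

23 days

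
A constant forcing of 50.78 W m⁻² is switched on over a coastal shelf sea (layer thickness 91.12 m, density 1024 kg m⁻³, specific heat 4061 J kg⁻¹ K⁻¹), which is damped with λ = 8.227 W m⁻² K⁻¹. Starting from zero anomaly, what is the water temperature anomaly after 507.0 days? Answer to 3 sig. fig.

3.79 K

Areal heat capacity C = ρ c_p D = 1024 × 4061 × 91.12 = 3.79×10^8 J/(m²·K).
τ = C / λ = 3.79×10^8 / 8.227 = 4.61×10^7 s.
Equilibrium anomaly ΔT_eq = F / λ = 50.78 / 8.227 = 6.17 K.
t = 507.0 days = 4.38×10^7 s, so t/τ = 0.951.
ΔT(t) = ΔT_eq (1 − e^(−t/τ)) = 6.17 × (1 − e^−0.951) = 3.79 K.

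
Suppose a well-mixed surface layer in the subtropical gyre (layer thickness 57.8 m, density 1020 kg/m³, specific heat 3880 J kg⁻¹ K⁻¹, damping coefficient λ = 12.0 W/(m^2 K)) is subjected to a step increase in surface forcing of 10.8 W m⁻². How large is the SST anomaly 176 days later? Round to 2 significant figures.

Areal heat capacity C = ρ c_p D = 1020 × 3880 × 57.8 = 2.29×10^8 J/(m²·K).
τ = C / λ = 2.29×10^8 / 12.0 = 1.91×10^7 s.
Equilibrium anomaly ΔT_eq = F / λ = 10.8 / 12.0 = 0.900 K.
t = 176 days = 1.52×10^7 s, so t/τ = 0.798.
ΔT(t) = ΔT_eq (1 − e^(−t/τ)) = 0.900 × (1 − e^−0.798) = 0.495 K.

0.49 K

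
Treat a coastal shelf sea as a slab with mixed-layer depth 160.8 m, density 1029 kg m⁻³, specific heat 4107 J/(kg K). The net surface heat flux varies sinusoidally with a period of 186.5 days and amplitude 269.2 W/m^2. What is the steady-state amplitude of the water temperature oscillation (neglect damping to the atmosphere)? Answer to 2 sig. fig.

1.0 K

Areal heat capacity C = ρ c_p D = 1029 × 4107 × 160.8 = 6.80×10^8 J m⁻² K⁻¹.
Angular frequency ω = 2π / T = 2π / 1.61×10^7 s = 3.90×10^-7 s⁻¹.
Cω = 6.80×10^8 × 3.90×10^-7 = 265 W/(m²·K).
Amplitude A = F₀ / (Cω) = 269.2 / 265 = 1.02 K.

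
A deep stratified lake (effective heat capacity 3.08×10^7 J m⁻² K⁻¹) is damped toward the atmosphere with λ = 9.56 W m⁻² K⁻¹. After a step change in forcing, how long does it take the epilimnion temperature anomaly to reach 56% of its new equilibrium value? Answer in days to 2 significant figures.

31 days

Areal heat capacity C = 3.08×10^7 J m⁻² K⁻¹ (given).
τ = C / λ = 3.08×10^7 / 9.56 = 3.22×10^6 s.
Fraction reached: 1 − e^(−t/τ) = 0.56 ⇒ t = −τ ln(1 − 0.56) = τ × 0.821.
t = 2.65×10^6 s = 30.6 days.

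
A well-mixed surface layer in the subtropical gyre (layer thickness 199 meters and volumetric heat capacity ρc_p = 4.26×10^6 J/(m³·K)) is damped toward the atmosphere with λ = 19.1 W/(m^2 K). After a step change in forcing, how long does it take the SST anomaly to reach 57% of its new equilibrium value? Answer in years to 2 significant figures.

Areal heat capacity C = ρc_p × D = 4.26×10^6 × 199 = 8.48×10^8 J m⁻² K⁻¹.
τ = C / λ = 8.48×10^8 / 19.1 = 4.44×10^7 s.
Fraction reached: 1 − e^(−t/τ) = 0.57 ⇒ t = −τ ln(1 − 0.57) = τ × 0.844.
t = 3.75×10^7 s = 1.19 years.

1.2 years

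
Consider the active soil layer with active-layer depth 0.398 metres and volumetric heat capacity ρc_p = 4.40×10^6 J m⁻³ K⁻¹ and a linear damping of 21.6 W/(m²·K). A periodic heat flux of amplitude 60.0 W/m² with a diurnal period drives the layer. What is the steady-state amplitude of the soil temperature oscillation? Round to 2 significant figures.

Areal heat capacity C = ρc_p × D = 4.40×10^6 × 0.398 = 1.75×10^6 J m⁻² K⁻¹.
Angular frequency ω = 2π / T = 2π / 86400 s = 7.27×10^-5 s⁻¹.
√((Cω)² + λ²) = √((127)² + 21.6²) = 129 W/(m²·K).
Amplitude A = F₀ / √((Cω)²+λ²) = 60.0 / 129 = 0.465 K.

0.46 K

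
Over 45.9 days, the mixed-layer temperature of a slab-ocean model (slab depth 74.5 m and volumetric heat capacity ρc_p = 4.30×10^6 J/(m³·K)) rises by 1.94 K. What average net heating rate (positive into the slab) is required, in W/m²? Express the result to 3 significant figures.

Areal heat capacity C = ρc_p × D = 4.30×10^6 × 74.5 = 3.20×10^8 J m⁻² K⁻¹.
Required heat per unit area: Q = C ΔT = 3.20×10^8 × 1.94 = 6.21×10^8 J/m².
Flux F = Q / Δt = 6.21×10^8 / 3.97×10^6 s = 157 W/m².

157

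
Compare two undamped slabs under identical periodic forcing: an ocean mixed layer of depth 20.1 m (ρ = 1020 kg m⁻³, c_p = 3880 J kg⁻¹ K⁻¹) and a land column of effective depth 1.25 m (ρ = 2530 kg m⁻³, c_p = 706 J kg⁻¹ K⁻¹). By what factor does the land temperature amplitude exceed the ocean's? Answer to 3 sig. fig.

35.6

C_ocean = 1020 × 3880 × 20.1 = 7.95×10^7 J/(m²·K).
C_land = 2530 × 706 × 1.25 = 2.23×10^6 J/(m²·K).
Undamped amplitude ∝ 1/C, so A_land/A_ocean = C_ocean/C_land = 35.6.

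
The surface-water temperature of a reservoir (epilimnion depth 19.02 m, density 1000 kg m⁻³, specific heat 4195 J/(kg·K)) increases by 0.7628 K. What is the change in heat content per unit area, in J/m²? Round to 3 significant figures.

Areal heat capacity C = ρ c_p D = 1000 × 4195 × 19.02 = 7.98×10^7 J/(m^2 K).
ΔQ = C ΔT = 7.98×10^7 × 0.7628 = 6.09×10^7 J/m².

6.09×10^7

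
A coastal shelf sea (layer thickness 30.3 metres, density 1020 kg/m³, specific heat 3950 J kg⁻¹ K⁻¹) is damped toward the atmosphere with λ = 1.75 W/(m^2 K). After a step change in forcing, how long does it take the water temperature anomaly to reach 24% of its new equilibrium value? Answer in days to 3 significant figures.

222 days

Areal heat capacity C = ρ c_p D = 1020 × 3950 × 30.3 = 1.22×10^8 J/(m^2 K).
τ = C / λ = 1.22×10^8 / 1.75 = 6.98×10^7 s.
Fraction reached: 1 − e^(−t/τ) = 0.24 ⇒ t = −τ ln(1 − 0.24) = τ × 0.274.
t = 1.91×10^7 s = 222 days.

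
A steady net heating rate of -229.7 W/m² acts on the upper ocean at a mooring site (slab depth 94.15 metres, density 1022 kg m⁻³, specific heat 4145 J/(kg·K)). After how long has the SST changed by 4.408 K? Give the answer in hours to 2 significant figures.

2100 hours

Areal heat capacity C = ρ c_p D = 1022 × 4145 × 94.15 = 3.99×10^8 J/(m²·K).
Time required: Δt = C ΔT / F = 3.99×10^8 × -4.408 / -229.7 = 7.65×10^6 s.
In hours: 7.65×10^6 s / (3600 s/hour) = 2130 hours.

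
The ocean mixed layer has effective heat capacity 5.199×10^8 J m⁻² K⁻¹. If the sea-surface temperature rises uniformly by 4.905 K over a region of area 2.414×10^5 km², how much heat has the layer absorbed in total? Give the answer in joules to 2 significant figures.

6.2×10^20 J

Areal heat capacity C = 5.199×10^8 J m⁻² K⁻¹ (given).
Heat per unit area: q = C ΔT = 5.20×10^8 × 4.905 = 2.55×10^9 J/m².
Total heat: Q = q × A = 2.55×10^9 × (2.414×10^5 × 10⁶ m²) = 6.16×10^20 J.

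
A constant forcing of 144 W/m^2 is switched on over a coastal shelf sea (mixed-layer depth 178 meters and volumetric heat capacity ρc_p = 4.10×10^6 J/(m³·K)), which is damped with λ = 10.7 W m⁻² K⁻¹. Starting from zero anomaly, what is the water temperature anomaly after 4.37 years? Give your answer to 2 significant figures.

12 K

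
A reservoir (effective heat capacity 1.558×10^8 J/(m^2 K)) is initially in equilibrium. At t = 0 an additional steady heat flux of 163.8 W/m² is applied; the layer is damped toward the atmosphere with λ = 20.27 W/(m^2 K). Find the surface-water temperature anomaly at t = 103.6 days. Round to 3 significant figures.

5.56 K

Areal heat capacity C = 1.558×10^8 J/(m^2 K) (given).
τ = C / λ = 1.56×10^8 / 20.27 = 7.69×10^6 s.
Equilibrium anomaly ΔT_eq = F / λ = 163.8 / 20.27 = 8.08 K.
t = 103.6 days = 8.95×10^6 s, so t/τ = 1.16.
ΔT(t) = ΔT_eq (1 − e^(−t/τ)) = 8.08 × (1 − e^−1.16) = 5.56 K.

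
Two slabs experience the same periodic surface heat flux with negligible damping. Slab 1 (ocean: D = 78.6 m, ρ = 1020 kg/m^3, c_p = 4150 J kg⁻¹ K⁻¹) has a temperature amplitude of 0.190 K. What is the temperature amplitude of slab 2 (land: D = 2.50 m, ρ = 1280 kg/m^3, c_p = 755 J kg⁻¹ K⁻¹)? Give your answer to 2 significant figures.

C_ocean = 3.33×10^8 J/(m²·K); C_land = 2.42×10^6 J/(m²·K).
A ∝ 1/C ⇒ A_land = A_ocean × C_ocean/C_land = 0.190 × 138 = 26.2 K.

26 K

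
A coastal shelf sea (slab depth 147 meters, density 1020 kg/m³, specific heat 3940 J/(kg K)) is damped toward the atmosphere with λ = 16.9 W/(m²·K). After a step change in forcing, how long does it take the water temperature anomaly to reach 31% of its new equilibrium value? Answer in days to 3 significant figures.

150 days

Areal heat capacity C = ρ c_p D = 1020 × 3940 × 147 = 5.91×10^8 J/(m^2 K).
τ = C / λ = 5.91×10^8 / 16.9 = 3.50×10^7 s.
Fraction reached: 1 − e^(−t/τ) = 0.31 ⇒ t = −τ ln(1 − 0.31) = τ × 0.371.
t = 1.30×10^7 s = 150 days.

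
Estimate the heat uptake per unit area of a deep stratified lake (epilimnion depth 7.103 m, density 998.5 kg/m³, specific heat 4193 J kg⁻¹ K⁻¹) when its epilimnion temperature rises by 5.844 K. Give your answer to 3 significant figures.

1.74×10^8

Areal heat capacity C = ρ c_p D = 998.5 × 4193 × 7.103 = 2.97×10^7 J/(m²·K).
ΔQ = C ΔT = 2.97×10^7 × 5.844 = 1.74×10^8 J/m².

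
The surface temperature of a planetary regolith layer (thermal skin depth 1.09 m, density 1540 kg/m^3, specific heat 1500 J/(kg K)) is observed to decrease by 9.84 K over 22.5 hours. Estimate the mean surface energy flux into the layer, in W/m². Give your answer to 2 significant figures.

Areal heat capacity C = ρ c_p D = 1540 × 1500 × 1.09 = 2.52×10^6 J/(m²·K).
Required heat per unit area: Q = C ΔT = 2.52×10^6 × -9.84 = -2.48×10^7 J/m².
Flux F = Q / Δt = -2.48×10^7 / 81000 s = -306 W/m².

-310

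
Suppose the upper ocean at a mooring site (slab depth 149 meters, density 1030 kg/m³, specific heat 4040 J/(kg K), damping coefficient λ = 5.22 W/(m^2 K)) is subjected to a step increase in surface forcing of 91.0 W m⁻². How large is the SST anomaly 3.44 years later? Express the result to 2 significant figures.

10 K

Areal heat capacity C = ρ c_p D = 1030 × 4040 × 149 = 6.20×10^8 J m⁻² K⁻¹.
τ = C / λ = 6.20×10^8 / 5.22 = 1.19×10^8 s.
Equilibrium anomaly ΔT_eq = F / λ = 91.0 / 5.22 = 17.4 K.
t = 3.44 years = 1.09×10^8 s, so t/τ = 0.914.
ΔT(t) = ΔT_eq (1 − e^(−t/τ)) = 17.4 × (1 − e^−0.914) = 10.4 K.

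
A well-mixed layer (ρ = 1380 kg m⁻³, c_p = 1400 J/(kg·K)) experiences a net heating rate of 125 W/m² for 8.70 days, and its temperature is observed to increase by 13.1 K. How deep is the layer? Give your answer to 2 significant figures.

Heat input Q = F Δt = 125 × 7.52×10^5 s = 9.40×10^7 J/m².
Required areal heat capacity C = Q / ΔT = 7.17×10^6 J/(m²·K).
Depth D = C / (ρ c_p) = 7.17×10^6 / (1380 × 1400) = 3.71 m.

3.7 m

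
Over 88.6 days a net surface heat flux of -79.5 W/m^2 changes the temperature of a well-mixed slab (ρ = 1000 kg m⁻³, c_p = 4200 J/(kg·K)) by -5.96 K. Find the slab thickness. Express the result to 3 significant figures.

Heat input Q = F Δt = -79.5 × 7.66×10^6 s = -6.09×10^8 J/m².
Required areal heat capacity C = Q / ΔT = 1.02×10^8 J/(m²·K).
Depth D = C / (ρ c_p) = 1.02×10^8 / (1000 × 4200) = 24.3 m.

24.3 m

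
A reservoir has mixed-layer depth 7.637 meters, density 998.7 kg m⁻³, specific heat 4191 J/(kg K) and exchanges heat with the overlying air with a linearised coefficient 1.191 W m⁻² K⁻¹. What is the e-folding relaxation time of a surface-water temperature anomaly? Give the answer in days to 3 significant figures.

Areal heat capacity C = ρ c_p D = 998.7 × 4191 × 7.637 = 3.20×10^7 J/(m^2 K).
Relaxation time τ = C / λ = 3.20×10^7 / 1.191 = 2.68×10^7 s.
In days: 2.68×10^7 s / (86400 s/day) = 311 days.

311 days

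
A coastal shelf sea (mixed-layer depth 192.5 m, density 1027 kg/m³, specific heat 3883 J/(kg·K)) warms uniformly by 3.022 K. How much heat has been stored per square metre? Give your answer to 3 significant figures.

2.32×10^9

Areal heat capacity C = ρ c_p D = 1027 × 3883 × 192.5 = 7.68×10^8 J/(m^2 K).
ΔQ = C ΔT = 7.68×10^8 × 3.022 = 2.32×10^9 J/m².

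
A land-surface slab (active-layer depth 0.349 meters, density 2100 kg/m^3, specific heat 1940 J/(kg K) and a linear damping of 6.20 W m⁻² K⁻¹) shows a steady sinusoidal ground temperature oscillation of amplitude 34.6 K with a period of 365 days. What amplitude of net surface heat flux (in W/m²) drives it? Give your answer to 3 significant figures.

215

Areal heat capacity C = ρ c_p D = 2100 × 1940 × 0.349 = 1.42×10^6 J/(m^2 K).
ω = 2π / 3.15×10^7 s = 1.99×10^-7 s⁻¹.
√((Cω)² + λ²) = √((0.283)² + 6.20²) = 6.21 W/(m²·K).
F₀ = A × √((Cω)²+λ²) = 34.6 × 6.21 = 215 W/m².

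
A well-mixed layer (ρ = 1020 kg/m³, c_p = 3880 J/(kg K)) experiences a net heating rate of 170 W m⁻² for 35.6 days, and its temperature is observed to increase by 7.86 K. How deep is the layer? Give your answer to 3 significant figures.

16.8 m

Heat input Q = F Δt = 170 × 3.08×10^6 s = 5.23×10^8 J/m².
Required areal heat capacity C = Q / ΔT = 6.65×10^7 J/(m²·K).
Depth D = C / (ρ c_p) = 6.65×10^7 / (1020 × 3880) = 16.8 m.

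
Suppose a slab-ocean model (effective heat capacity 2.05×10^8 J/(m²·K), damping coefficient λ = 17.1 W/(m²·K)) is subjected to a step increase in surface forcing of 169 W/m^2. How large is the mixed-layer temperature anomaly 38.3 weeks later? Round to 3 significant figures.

8.45 K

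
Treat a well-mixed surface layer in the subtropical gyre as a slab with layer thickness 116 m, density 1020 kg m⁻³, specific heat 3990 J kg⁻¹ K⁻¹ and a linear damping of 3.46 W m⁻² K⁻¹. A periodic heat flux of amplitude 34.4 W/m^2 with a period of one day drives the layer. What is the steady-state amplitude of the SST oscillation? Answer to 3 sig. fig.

0.00100 K

Areal heat capacity C = ρ c_p D = 1020 × 3990 × 116 = 4.72×10^8 J m⁻² K⁻¹.
Angular frequency ω = 2π / T = 2π / 86400 s = 7.27×10^-5 s⁻¹.
√((Cω)² + λ²) = √((34300)² + 3.46²) = 34300 W/(m²·K).
Amplitude A = F₀ / √((Cω)²+λ²) = 34.4 / 34300 = 0.00100 K.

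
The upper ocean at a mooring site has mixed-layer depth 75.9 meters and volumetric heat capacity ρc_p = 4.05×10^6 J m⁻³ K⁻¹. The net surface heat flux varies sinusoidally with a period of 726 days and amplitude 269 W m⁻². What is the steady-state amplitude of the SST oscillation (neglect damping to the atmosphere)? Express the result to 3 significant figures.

Areal heat capacity C = ρc_p × D = 4.05×10^6 × 75.9 = 3.07×10^8 J m⁻² K⁻¹.
Angular frequency ω = 2π / T = 2π / 6.27×10^7 s = 1.00×10^-7 s⁻¹.
Cω = 3.07×10^8 × 1.00×10^-7 = 30.8 W/(m²·K).
Amplitude A = F₀ / (Cω) = 269 / 30.8 = 8.74 K.

8.74 K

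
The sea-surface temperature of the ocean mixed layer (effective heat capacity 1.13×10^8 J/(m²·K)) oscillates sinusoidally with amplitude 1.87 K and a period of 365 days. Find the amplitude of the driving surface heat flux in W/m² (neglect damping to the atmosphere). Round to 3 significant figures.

42.1

Areal heat capacity C = 1.13×10^8 J/(m²·K) (given).
ω = 2π / 3.15×10^7 s = 1.99×10^-7 s⁻¹.
Cω = 1.13×10^8 × 1.99×10^-7 = 22.5 W/(m²·K).
F₀ = A × Cω = 1.87 × 22.5 = 42.1 W/m².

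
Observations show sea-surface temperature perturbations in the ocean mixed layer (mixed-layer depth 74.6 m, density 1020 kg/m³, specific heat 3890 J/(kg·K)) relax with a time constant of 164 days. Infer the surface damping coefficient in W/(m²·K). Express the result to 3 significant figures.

Areal heat capacity C = ρ c_p D = 1020 × 3890 × 74.6 = 2.96×10^8 J m⁻² K⁻¹.
τ = 164 days = 1.42×10^7 s.
λ = C / τ = 2.96×10^8 / 1.42×10^7 = 20.9 W/(m²·K).

20.9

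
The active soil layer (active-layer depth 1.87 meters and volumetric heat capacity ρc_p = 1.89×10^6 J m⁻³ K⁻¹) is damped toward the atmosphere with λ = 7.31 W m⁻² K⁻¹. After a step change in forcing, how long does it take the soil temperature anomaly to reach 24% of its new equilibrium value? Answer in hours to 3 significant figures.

Areal heat capacity C = ρc_p × D = 1.89×10^6 × 1.87 = 3.53×10^6 J/(m^2 K).
τ = C / λ = 3.53×10^6 / 7.31 = 4.83×10^5 s.
Fraction reached: 1 − e^(−t/τ) = 0.24 ⇒ t = −τ ln(1 − 0.24) = τ × 0.274.
t = 1.33×10^5 s = 36.9 hours.

36.9 hours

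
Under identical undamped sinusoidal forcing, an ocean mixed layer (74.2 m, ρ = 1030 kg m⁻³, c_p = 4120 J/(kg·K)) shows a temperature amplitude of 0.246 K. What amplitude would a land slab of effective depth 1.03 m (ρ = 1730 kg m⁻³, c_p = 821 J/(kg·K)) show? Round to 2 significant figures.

C_ocean = 3.15×10^8 J/(m²·K); C_land = 1.46×10^6 J/(m²·K).
A ∝ 1/C ⇒ A_land = A_ocean × C_ocean/C_land = 0.246 × 215 = 52.9 K.

53 K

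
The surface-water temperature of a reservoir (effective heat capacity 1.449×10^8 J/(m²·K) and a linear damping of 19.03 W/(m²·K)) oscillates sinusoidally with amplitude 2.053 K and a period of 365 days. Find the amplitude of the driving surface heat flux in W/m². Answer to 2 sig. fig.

Areal heat capacity C = 1.449×10^8 J/(m²·K) (given).
ω = 2π / 3.15×10^7 s = 1.99×10^-7 s⁻¹.
√((Cω)² + λ²) = √((28.9)² + 19.03²) = 34.6 W/(m²·K).
F₀ = A × √((Cω)²+λ²) = 2.053 × 34.6 = 71.0 W/m².

71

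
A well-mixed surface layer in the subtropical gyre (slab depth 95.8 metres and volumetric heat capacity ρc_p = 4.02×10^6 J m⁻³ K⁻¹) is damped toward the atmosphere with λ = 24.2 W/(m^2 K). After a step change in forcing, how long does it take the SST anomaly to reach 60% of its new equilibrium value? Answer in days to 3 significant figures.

169 days

Areal heat capacity C = ρc_p × D = 4.02×10^6 × 95.8 = 3.85×10^8 J/(m²·K).
τ = C / λ = 3.85×10^8 / 24.2 = 1.59×10^7 s.
Fraction reached: 1 − e^(−t/τ) = 0.60 ⇒ t = −τ ln(1 − 0.60) = τ × 0.916.
t = 1.46×10^7 s = 169 days.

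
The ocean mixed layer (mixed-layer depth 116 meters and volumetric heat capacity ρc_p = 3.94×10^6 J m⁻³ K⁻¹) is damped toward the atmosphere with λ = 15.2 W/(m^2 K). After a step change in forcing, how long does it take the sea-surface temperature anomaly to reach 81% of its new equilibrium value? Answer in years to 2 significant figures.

1.6 years

Areal heat capacity C = ρc_p × D = 3.94×10^6 × 116 = 4.57×10^8 J/(m²·K).
τ = C / λ = 4.57×10^8 / 15.2 = 3.01×10^7 s.
Fraction reached: 1 − e^(−t/τ) = 0.81 ⇒ t = −τ ln(1 − 0.81) = τ × 1.66.
t = 4.99×10^7 s = 1.58 years.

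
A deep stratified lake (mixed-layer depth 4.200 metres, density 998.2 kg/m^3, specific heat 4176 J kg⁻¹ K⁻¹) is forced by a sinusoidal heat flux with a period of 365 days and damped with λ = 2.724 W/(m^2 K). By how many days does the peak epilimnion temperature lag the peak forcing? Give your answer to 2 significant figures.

53 days

Areal heat capacity C = ρ c_p D = 998.2 × 4176 × 4.200 = 1.75×10^7 J/(m²·K).
ω = 2π / 3.15×10^7 s = 1.99×10^-7 s⁻¹.
Phase lag φ = arctan(Cω/λ) = arctan(3.49/2.724) = 0.908 rad.
Time lag = φ / ω = 0.908 / 1.99×10^-7 = 4.56×10^6 s = 52.7 days.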